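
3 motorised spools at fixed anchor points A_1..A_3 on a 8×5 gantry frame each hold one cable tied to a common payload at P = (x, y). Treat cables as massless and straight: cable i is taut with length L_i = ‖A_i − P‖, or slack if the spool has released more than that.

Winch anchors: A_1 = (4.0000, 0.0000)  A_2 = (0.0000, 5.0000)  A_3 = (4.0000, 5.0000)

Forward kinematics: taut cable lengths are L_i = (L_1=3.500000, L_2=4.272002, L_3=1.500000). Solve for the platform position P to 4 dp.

circle eqns → linear via eq_j − eq_1; set q_j = A_j·A_j − L_j²
q_1 = 16.0000+0.0000−12.2500 = 3.7500
8.0000·x − 10.0000·y = q_1−q_2 = -3.0000
0.0000·x − 10.0000·y = q_1−q_3 = -35.0000
solve first two rows → x=4.0000, y=3.5000

(4.0000, 3.5000)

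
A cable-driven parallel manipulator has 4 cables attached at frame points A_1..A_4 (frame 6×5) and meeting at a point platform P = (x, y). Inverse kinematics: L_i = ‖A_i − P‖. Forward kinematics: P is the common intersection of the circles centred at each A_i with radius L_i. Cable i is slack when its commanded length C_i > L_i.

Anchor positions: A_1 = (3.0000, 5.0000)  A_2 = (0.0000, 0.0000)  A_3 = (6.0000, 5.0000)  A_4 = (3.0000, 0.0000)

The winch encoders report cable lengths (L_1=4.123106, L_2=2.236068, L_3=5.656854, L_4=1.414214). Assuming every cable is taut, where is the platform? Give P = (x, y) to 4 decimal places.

(2.0000, 1.0000)

expand ‖A_i−P‖²=L_i² and subtract eq 1 (q_i ≔ ‖A_i‖²−L_i²)
q_1 = 9.0000+25.0000−17.0000 = 17.0000
eq1−eq2 → [6.0000  10.0000]·P = 22.0000
eq1−eq3 → [-6.0000  0.0000]·P = -12.0000
eq1−eq4 → [0.0000  10.0000]·P = 10.0000
2×2 solve → P = (2.0000, 1.0000)
check cable 4: ‖A_4−P‖² = 2.0000 ≈ L_4² = 2.0000 ✓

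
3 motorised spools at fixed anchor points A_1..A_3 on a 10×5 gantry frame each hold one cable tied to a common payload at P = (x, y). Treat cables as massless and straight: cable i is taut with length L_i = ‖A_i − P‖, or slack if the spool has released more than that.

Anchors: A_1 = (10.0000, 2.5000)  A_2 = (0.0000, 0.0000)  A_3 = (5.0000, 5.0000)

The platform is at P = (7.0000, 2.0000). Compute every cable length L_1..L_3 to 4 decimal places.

L_1 = √((10.0000−7.0000)² + (2.5000−2.0000)²) = 3.0414
L_2 = √((0.0000−7.0000)² + (0.0000−2.0000)²) = 7.2801
L_3 = √((5.0000−7.0000)² + (5.0000−2.0000)²) = 3.6056

(3.0414, 7.2801, 3.6056)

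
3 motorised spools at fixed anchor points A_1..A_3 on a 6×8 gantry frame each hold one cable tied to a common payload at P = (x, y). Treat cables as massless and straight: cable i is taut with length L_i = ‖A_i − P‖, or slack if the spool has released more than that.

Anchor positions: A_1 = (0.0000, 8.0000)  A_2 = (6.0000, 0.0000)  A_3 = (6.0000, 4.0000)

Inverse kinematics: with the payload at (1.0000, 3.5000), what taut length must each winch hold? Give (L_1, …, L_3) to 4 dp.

(4.6098, 6.1033, 5.0249)

L_1: Δ = A_1−P = (-1.0000, 4.5000) → ‖Δ‖ = √21.2500 = 4.6098
L_2: Δ = A_2−P = (5.0000, -3.5000) → ‖Δ‖ = √37.2500 = 6.1033
L_3: Δ = A_3−P = (5.0000, 0.5000) → ‖Δ‖ = √25.2500 = 5.0249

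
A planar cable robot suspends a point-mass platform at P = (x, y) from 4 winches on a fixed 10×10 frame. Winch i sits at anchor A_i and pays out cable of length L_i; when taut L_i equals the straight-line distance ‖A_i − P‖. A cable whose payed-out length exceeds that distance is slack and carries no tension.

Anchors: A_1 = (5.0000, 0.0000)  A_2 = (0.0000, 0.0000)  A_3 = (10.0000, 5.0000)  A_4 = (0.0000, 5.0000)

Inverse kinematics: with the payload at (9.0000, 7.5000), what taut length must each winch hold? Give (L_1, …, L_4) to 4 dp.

(8.5000, 11.7154, 2.6926, 9.3408)

L_1 = √((5.0000−9.0000)² + (0.0000−7.5000)²) = 8.5000
L_2 = √((0.0000−9.0000)² + (0.0000−7.5000)²) = 11.7154
L_3 = √((10.0000−9.0000)² + (5.0000−7.5000)²) = 2.6926
L_4 = √((0.0000−9.0000)² + (5.0000−7.5000)²) = 9.3408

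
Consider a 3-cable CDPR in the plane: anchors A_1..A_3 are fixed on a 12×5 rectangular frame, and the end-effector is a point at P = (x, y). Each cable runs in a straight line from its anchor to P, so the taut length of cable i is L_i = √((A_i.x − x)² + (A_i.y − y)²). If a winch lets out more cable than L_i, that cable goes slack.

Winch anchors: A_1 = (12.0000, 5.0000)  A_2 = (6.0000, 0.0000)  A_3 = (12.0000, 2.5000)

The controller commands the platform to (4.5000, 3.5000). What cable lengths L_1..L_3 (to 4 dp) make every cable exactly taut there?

L_1: Δ = A_1−P = (7.5000, 1.5000) → ‖Δ‖ = √58.5000 = 7.6485
L_2: Δ = A_2−P = (1.5000, -3.5000) → ‖Δ‖ = √14.5000 = 3.8079
L_3: Δ = A_3−P = (7.5000, -1.0000) → ‖Δ‖ = √57.2500 = 7.5664

(7.6485, 3.8079, 7.5664)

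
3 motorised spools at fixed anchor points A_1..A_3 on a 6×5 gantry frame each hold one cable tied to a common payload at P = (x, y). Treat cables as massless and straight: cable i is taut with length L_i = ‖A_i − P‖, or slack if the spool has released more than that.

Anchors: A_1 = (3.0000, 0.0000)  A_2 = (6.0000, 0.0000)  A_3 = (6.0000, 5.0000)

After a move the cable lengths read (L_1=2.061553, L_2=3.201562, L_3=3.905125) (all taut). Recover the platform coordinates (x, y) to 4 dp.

(3.5000, 2.0000)

each cable: (A_i−P)·(A_i−P) = L_i²; let k_i = ‖A_i‖²−L_i²
k_1 = 9.0000+0.0000−4.2500 = 4.7500
row 1: -6.0000x + 0.0000y = -21.0000  (k_2=25.7500)
row 2: -6.0000x − 10.0000y = -41.0000  (k_3=45.7500)
Cramer on rows 1–2 → x = 3.5000, y = 2.0000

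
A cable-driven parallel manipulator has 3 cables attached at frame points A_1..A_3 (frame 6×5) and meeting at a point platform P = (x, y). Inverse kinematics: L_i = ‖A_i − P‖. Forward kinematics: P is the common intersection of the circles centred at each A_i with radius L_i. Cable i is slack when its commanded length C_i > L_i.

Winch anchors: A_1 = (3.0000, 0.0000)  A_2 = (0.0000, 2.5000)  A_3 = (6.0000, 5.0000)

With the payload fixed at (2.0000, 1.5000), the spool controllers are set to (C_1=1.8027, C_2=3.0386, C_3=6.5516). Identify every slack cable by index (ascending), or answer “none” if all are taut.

i=1: geometric 1.8028 vs commanded 1.8027 ⇒ taut
i=2: geometric 2.2361 vs commanded 3.0386 ⇒ slack
i=3: geometric 5.3151 vs commanded 6.5516 ⇒ slack

2, 3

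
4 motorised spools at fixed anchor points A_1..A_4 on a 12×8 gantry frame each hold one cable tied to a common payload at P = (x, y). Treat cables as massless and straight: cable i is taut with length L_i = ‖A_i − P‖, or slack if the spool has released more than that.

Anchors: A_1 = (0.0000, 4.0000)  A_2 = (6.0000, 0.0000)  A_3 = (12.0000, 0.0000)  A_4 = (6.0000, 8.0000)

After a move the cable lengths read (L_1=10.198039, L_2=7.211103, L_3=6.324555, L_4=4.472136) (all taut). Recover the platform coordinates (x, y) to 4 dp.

expand ‖A_i−P‖²=L_i² and subtract eq 1 (q_i ≔ ‖A_i‖²−L_i²)
q_1 = 0.0000+16.0000−104.0000 = -88.0000
eq1−eq2 → [-12.0000  8.0000]·P = -72.0000
eq1−eq3 → [-24.0000  8.0000]·P = -192.0000
eq1−eq4 → [-12.0000  -8.0000]·P = -168.0000
2×2 solve → P = (10.0000, 6.0000)
check cable 4: ‖A_4−P‖² = 20.0000 ≈ L_4² = 20.0000 ✓

(10.0000, 6.0000)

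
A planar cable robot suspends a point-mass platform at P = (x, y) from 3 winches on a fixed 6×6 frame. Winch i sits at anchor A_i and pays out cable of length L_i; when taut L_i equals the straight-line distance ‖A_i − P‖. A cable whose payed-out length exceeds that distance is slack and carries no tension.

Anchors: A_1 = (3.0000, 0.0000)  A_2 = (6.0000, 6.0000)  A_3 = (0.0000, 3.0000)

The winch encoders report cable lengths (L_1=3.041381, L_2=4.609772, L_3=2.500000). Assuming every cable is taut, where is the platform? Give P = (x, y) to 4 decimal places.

(2.5000, 3.0000)

circle eqns → linear via eq_j − eq_1; set q_j = A_j·A_j − L_j²
q_1 = 9.0000+0.0000−9.2500 = -0.2500
-6.0000·x − 12.0000·y = q_1−q_2 = -51.0000
6.0000·x − 6.0000·y = q_1−q_3 = -3.0000
solve first two rows → x=2.5000, y=3.0000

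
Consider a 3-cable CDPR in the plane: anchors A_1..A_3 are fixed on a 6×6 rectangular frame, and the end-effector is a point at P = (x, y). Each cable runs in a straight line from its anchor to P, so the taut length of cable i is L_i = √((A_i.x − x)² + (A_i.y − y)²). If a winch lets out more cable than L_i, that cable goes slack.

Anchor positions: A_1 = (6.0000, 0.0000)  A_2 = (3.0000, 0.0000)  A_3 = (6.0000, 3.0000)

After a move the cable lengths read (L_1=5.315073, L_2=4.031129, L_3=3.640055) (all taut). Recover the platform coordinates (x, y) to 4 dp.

(2.5000, 4.0000)

each cable: (A_i−P)·(A_i−P) = L_i²; let k_i = ‖A_i‖²−L_i²
k_1 = 36.0000+0.0000−28.2500 = 7.7500
row 1: 6.0000x + 0.0000y = 15.0000  (k_2=-7.2500)
row 2: 0.0000x − 6.0000y = -24.0000  (k_3=31.7500)
Cramer on rows 1–2 → x = 2.5000, y = 4.0000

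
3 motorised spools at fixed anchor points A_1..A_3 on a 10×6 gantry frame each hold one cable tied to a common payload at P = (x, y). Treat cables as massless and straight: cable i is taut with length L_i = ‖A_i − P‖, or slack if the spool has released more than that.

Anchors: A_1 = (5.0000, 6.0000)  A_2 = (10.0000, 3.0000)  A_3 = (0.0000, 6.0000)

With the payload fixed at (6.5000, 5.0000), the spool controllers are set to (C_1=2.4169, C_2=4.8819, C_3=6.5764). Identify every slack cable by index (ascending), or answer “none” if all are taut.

1, 2

cable 1: √((-1.5000)²+(1.0000)²)=1.8028, C_1=2.4169: slack
cable 2: √((3.5000)²+(-2.0000)²)=4.0311, C_2=4.8819: slack
cable 3: √((-6.5000)²+(1.0000)²)=6.5765, C_3=6.5764: taut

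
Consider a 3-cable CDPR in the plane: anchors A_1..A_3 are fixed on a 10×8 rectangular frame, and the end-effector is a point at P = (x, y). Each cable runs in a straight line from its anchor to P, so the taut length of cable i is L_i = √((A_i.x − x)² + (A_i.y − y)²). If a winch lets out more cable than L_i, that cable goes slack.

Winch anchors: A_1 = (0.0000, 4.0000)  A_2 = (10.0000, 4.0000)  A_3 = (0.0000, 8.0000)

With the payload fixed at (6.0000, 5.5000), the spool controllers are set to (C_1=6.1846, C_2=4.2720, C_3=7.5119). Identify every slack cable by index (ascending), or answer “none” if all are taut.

3

cable 1: √((-6.0000)²+(-1.5000)²)=6.1847, C_1=6.1846: taut
cable 2: √((4.0000)²+(-1.5000)²)=4.2720, C_2=4.2720: taut
cable 3: √((-6.0000)²+(2.5000)²)=6.5000, C_3=7.5119: slack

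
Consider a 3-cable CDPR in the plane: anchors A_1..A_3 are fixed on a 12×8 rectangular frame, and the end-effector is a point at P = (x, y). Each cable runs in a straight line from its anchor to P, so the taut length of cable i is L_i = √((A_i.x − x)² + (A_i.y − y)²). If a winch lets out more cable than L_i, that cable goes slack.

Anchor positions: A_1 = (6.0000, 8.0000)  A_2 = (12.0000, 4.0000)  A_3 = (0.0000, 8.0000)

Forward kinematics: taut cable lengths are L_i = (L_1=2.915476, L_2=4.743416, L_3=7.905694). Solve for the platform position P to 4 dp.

(7.5000, 5.5000)

each cable: (A_i−P)·(A_i−P) = L_i²; let q_i = ‖A_i‖²−L_i²
q_1 = 36.0000+64.0000−8.5000 = 91.5000
row 1: -12.0000x + 8.0000y = -46.0000  (q_2=137.5000)
row 2: 12.0000x + 0.0000y = 90.0000  (q_3=1.5000)
Cramer on rows 1–2 → x = 7.5000, y = 5.5000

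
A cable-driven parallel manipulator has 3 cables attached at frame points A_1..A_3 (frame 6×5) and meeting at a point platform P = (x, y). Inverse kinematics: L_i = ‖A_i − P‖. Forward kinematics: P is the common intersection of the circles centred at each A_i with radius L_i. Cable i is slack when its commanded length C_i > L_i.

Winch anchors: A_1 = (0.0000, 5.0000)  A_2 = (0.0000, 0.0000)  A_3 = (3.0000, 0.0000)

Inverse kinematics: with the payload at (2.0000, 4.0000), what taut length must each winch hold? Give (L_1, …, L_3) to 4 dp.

(2.2361, 4.4721, 4.1231)

cable 1: Δx=-2.0000, Δy=1.0000; L_1 = √(Δx²+Δy²) = 2.2361
cable 2: Δx=-2.0000, Δy=-4.0000; L_2 = √(Δx²+Δy²) = 4.4721
cable 3: Δx=1.0000, Δy=-4.0000; L_3 = √(Δx²+Δy²) = 4.1231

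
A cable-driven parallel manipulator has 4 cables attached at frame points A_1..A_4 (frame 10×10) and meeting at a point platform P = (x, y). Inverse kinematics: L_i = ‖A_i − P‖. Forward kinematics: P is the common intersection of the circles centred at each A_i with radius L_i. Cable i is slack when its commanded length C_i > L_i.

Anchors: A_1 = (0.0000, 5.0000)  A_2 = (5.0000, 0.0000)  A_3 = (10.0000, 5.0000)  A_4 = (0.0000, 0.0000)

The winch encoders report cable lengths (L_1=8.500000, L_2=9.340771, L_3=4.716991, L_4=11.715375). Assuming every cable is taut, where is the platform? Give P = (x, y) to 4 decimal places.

expand ‖A_i−P‖²=L_i² and subtract eq 1 (k_i ≔ ‖A_i‖²−L_i²)
k_1 = 0.0000+25.0000−72.2500 = -47.2500
eq1−eq2 → [-10.0000  10.0000]·P = 15.0000
eq1−eq3 → [-20.0000  0.0000]·P = -150.0000
eq1−eq4 → [0.0000  10.0000]·P = 90.0000
2×2 solve → P = (7.5000, 9.0000)
check cable 4: ‖A_4−P‖² = 137.2500 ≈ L_4² = 137.2500 ✓

(7.5000, 9.0000)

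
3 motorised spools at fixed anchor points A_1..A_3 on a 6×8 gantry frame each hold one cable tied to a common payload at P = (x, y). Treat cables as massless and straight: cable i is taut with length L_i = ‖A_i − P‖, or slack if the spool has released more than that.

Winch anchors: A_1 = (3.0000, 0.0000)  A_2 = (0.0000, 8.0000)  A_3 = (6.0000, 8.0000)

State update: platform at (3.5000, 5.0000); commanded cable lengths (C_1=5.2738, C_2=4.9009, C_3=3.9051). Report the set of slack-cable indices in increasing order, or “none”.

cable 1: L_1 = ‖A_1−P‖ = 5.0249;  C_1 = 5.2738 → slack
cable 2: L_2 = ‖A_2−P‖ = 4.6098;  C_2 = 4.9009 → slack
cable 3: L_3 = ‖A_3−P‖ = 3.9051;  C_3 = 3.9051 → taut

1, 2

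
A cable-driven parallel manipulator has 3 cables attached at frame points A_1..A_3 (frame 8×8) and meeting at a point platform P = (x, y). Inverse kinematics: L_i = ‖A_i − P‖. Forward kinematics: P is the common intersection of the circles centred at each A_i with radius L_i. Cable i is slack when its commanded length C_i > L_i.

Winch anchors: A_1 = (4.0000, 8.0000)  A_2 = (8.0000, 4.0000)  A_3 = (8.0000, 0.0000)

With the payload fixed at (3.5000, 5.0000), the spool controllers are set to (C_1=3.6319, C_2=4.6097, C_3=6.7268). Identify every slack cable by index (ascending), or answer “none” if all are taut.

1

cable 1: L_1 = ‖A_1−P‖ = 3.0414;  C_1 = 3.6319 → slack
cable 2: L_2 = ‖A_2−P‖ = 4.6098;  C_2 = 4.6097 → taut
cable 3: L_3 = ‖A_3−P‖ = 6.7268;  C_3 = 6.7268 → taut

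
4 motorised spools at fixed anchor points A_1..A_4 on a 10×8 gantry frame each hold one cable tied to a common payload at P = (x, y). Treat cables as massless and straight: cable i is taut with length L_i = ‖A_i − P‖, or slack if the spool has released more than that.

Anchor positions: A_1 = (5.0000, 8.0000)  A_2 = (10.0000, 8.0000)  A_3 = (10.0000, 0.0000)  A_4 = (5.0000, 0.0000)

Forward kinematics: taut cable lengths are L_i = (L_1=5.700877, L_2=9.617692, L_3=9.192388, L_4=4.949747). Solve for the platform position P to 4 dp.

circle eqns → linear via eq_j − eq_1; set k_j = A_j·A_j − L_j²
k_1 = 25.0000+64.0000−32.5000 = 56.5000
-10.0000·x + 0.0000·y = k_1−k_2 = -15.0000
-10.0000·x + 16.0000·y = k_1−k_3 = 41.0000
0.0000·x + 16.0000·y = k_1−k_4 = 56.0000
solve first two rows → x=1.5000, y=3.5000
check cable 4: ‖A_4−P‖² = 24.5000 ≈ L_4² = 24.5000 ✓

(1.5000, 3.5000)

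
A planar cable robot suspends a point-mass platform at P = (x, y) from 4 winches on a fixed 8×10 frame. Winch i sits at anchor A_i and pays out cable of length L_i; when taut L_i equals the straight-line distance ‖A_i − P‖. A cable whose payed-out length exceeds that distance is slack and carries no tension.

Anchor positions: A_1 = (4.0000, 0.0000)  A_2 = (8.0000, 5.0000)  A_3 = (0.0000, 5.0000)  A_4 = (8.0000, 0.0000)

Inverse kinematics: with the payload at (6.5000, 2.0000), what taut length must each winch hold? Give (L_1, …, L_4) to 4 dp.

L_1 = √((4.0000−6.5000)² + (0.0000−2.0000)²) = 3.2016
L_2 = √((8.0000−6.5000)² + (5.0000−2.0000)²) = 3.3541
L_3 = √((0.0000−6.5000)² + (5.0000−2.0000)²) = 7.1589
L_4 = √((8.0000−6.5000)² + (0.0000−2.0000)²) = 2.5000

(3.2016, 3.3541, 7.1589, 2.5000)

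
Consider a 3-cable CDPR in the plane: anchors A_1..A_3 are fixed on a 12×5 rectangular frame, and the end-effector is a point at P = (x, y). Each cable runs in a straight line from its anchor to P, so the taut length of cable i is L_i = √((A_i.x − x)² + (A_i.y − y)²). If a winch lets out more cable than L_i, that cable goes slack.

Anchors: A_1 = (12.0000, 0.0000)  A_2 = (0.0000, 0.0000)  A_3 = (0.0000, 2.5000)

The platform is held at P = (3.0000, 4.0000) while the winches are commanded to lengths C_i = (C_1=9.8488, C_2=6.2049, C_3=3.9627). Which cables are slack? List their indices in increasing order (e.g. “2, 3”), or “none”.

cable 1: L_1 = ‖A_1−P‖ = 9.8489;  C_1 = 9.8488 → taut
cable 2: L_2 = ‖A_2−P‖ = 5.0000;  C_2 = 6.2049 → slack
cable 3: L_3 = ‖A_3−P‖ = 3.3541;  C_3 = 3.9627 → slack

2, 3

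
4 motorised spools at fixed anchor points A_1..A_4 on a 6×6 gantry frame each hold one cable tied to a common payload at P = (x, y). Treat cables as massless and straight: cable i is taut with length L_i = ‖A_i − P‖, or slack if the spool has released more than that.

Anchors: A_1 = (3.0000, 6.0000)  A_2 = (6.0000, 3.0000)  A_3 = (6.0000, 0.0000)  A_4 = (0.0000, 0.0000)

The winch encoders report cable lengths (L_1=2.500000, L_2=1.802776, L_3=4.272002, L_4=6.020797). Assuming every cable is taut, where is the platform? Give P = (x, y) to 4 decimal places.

(4.5000, 4.0000)

circle eqns → linear via eq_j − eq_1; set k_j = A_j·A_j − L_j²
k_1 = 9.0000+36.0000−6.2500 = 38.7500
-6.0000·x + 6.0000·y = k_1−k_2 = -3.0000
-6.0000·x + 12.0000·y = k_1−k_3 = 21.0000
6.0000·x + 12.0000·y = k_1−k_4 = 75.0000
solve first two rows → x=4.5000, y=4.0000
check cable 4: ‖A_4−P‖² = 36.2500 ≈ L_4² = 36.2500 ✓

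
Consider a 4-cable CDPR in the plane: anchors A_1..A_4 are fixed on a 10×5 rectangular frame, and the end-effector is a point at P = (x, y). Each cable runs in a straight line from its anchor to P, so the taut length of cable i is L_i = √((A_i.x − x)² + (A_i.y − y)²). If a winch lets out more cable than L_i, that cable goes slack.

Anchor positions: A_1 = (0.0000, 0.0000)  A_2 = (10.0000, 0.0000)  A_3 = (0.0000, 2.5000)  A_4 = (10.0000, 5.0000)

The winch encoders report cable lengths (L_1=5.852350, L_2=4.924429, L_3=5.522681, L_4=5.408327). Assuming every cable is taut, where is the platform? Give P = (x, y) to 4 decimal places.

(5.5000, 2.0000)

each cable: (A_i−P)·(A_i−P) = L_i²; let q_i = ‖A_i‖²−L_i²
q_1 = 0.0000+0.0000−34.2500 = -34.2500
row 1: -20.0000x + 0.0000y = -110.0000  (q_2=75.7500)
row 2: 0.0000x − 5.0000y = -10.0000  (q_3=-24.2500)
row 3: -20.0000x − 10.0000y = -130.0000  (q_4=95.7500)
Cramer on rows 1–2 → x = 5.5000, y = 2.0000
check cable 4: ‖A_4−P‖² = 29.2500 ≈ L_4² = 29.2500 ✓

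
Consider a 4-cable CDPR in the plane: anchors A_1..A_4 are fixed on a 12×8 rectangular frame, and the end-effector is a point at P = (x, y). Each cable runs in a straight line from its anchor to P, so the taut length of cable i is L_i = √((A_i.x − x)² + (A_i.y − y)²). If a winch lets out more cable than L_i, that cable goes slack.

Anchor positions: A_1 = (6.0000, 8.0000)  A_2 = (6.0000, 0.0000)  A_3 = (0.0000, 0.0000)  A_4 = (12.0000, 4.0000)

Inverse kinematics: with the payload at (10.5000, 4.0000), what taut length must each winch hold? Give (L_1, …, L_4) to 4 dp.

L_1: Δ = A_1−P = (-4.5000, 4.0000) → ‖Δ‖ = √36.2500 = 6.0208
L_2: Δ = A_2−P = (-4.5000, -4.0000) → ‖Δ‖ = √36.2500 = 6.0208
L_3: Δ = A_3−P = (-10.5000, -4.0000) → ‖Δ‖ = √126.2500 = 11.2361
L_4: Δ = A_4−P = (1.5000, 0.0000) → ‖Δ‖ = √2.2500 = 1.5000

(6.0208, 6.0208, 11.2361, 1.5000)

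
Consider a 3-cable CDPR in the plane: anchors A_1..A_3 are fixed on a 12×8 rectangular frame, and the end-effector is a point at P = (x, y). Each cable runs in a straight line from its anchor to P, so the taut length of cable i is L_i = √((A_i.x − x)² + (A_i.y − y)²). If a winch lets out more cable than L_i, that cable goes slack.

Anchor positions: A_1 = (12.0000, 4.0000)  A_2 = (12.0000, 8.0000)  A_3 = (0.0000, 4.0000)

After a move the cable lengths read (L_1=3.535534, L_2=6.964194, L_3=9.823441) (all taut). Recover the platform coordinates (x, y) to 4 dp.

circle eqns → linear via eq_j − eq_1; set q_j = A_j·A_j − L_j²
q_1 = 144.0000+16.0000−12.5000 = 147.5000
0.0000·x − 8.0000·y = q_1−q_2 = -12.0000
24.0000·x + 0.0000·y = q_1−q_3 = 228.0000
solve first two rows → x=9.5000, y=1.5000

(9.5000, 1.5000)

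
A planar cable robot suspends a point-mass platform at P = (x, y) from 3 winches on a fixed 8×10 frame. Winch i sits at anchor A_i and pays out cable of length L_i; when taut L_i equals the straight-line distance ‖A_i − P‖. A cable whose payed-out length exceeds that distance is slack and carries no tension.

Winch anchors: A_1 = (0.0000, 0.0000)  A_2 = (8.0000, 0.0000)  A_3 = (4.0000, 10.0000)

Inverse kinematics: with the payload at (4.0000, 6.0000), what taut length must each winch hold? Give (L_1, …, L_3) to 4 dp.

(7.2111, 7.2111, 4.0000)

cable 1: Δx=-4.0000, Δy=-6.0000; L_1 = √(Δx²+Δy²) = 7.2111
cable 2: Δx=4.0000, Δy=-6.0000; L_2 = √(Δx²+Δy²) = 7.2111
cable 3: Δx=0.0000, Δy=4.0000; L_3 = √(Δx²+Δy²) = 4.0000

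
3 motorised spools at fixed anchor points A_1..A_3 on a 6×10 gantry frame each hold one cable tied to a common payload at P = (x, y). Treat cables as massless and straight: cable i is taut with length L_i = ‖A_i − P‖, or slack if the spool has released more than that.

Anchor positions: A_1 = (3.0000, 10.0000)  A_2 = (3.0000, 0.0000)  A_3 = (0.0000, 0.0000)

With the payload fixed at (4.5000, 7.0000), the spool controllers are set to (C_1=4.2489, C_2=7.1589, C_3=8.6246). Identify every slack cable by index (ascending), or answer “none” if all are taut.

1, 3

cable 1: √((-1.5000)²+(3.0000)²)=3.3541, C_1=4.2489: slack
cable 2: √((-1.5000)²+(-7.0000)²)=7.1589, C_2=7.1589: taut
cable 3: √((-4.5000)²+(-7.0000)²)=8.3217, C_3=8.6246: slack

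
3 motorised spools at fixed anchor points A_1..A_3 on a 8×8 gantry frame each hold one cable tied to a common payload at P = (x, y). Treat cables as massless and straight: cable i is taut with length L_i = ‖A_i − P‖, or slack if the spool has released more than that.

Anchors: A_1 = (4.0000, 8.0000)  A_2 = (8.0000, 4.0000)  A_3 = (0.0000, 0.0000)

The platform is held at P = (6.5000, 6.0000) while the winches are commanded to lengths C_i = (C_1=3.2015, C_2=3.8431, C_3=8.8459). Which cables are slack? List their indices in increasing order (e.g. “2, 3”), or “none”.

2

i=1: geometric 3.2016 vs commanded 3.2015 ⇒ taut
i=2: geometric 2.5000 vs commanded 3.8431 ⇒ slack
i=3: geometric 8.8459 vs commanded 8.8459 ⇒ taut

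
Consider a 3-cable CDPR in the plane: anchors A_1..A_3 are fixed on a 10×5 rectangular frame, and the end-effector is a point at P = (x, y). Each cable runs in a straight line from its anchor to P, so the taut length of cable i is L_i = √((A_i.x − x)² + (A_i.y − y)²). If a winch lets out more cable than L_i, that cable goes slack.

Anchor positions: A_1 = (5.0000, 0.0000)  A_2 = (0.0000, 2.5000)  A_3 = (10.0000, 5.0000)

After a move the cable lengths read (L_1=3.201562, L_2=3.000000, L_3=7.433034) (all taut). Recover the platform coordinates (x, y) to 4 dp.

circle eqns → linear via eq_j − eq_1; set k_j = A_j·A_j − L_j²
k_1 = 25.0000+0.0000−10.2500 = 14.7500
10.0000·x − 5.0000·y = k_1−k_2 = 17.5000
-10.0000·x − 10.0000·y = k_1−k_3 = -55.0000
solve first two rows → x=3.0000, y=2.5000

(3.0000, 2.5000)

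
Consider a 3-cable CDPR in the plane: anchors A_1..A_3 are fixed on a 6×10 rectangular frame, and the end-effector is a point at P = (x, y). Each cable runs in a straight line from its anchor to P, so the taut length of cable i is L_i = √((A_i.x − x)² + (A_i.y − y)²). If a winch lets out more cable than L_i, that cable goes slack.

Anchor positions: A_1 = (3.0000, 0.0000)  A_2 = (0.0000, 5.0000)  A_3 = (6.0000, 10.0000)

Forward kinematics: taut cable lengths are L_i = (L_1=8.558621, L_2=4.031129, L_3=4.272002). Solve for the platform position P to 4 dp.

each cable: (A_i−P)·(A_i−P) = L_i²; let c_i = ‖A_i‖²−L_i²
c_1 = 9.0000+0.0000−73.2500 = -64.2500
row 1: 6.0000x − 10.0000y = -73.0000  (c_2=8.7500)
row 2: -6.0000x − 20.0000y = -182.0000  (c_3=117.7500)
Cramer on rows 1–2 → x = 2.0000, y = 8.5000

(2.0000, 8.5000)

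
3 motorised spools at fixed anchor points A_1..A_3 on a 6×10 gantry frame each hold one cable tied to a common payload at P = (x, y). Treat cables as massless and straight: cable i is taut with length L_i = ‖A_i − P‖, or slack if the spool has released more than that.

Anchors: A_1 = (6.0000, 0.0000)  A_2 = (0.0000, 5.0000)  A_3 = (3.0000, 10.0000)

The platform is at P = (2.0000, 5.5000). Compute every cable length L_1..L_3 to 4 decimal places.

(6.8007, 2.0616, 4.6098)

L_1 = √((6.0000−2.0000)² + (0.0000−5.5000)²) = 6.8007
L_2 = √((0.0000−2.0000)² + (5.0000−5.5000)²) = 2.0616
L_3 = √((3.0000−2.0000)² + (10.0000−5.5000)²) = 4.6098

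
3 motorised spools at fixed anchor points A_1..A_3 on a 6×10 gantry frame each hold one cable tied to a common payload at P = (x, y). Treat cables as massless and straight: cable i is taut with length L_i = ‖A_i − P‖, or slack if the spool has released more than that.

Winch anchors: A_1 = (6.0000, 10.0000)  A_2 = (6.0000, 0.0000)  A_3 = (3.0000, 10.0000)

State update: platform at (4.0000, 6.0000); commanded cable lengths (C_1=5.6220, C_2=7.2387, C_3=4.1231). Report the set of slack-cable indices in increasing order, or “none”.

cable 1: √((2.0000)²+(4.0000)²)=4.4721, C_1=5.6220: slack
cable 2: √((2.0000)²+(-6.0000)²)=6.3246, C_2=7.2387: slack
cable 3: √((-1.0000)²+(4.0000)²)=4.1231, C_3=4.1231: taut

1, 2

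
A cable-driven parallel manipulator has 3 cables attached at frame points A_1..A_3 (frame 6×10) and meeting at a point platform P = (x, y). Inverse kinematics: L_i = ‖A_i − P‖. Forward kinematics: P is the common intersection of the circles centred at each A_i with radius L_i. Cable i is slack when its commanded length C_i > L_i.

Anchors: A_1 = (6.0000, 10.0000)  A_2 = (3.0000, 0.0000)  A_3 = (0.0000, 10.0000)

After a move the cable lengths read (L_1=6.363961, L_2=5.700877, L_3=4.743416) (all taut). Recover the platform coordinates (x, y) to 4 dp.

expand ‖A_i−P‖²=L_i² and subtract eq 1 (k_i ≔ ‖A_i‖²−L_i²)
k_1 = 36.0000+100.0000−40.5000 = 95.5000
eq1−eq2 → [6.0000  20.0000]·P = 119.0000
eq1−eq3 → [12.0000  0.0000]·P = 18.0000
2×2 solve → P = (1.5000, 5.5000)

(1.5000, 5.5000)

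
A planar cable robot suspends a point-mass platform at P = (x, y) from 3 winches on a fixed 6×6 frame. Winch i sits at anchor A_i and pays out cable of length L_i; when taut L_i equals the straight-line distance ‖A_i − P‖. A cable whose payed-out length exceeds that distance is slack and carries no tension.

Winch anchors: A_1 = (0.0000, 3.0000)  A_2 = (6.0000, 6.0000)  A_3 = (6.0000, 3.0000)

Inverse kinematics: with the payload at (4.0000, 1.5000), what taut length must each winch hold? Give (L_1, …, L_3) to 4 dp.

L_1 = √((0.0000−4.0000)² + (3.0000−1.5000)²) = 4.2720
L_2 = √((6.0000−4.0000)² + (6.0000−1.5000)²) = 4.9244
L_3 = √((6.0000−4.0000)² + (3.0000−1.5000)²) = 2.5000

(4.2720, 4.9244, 2.5000)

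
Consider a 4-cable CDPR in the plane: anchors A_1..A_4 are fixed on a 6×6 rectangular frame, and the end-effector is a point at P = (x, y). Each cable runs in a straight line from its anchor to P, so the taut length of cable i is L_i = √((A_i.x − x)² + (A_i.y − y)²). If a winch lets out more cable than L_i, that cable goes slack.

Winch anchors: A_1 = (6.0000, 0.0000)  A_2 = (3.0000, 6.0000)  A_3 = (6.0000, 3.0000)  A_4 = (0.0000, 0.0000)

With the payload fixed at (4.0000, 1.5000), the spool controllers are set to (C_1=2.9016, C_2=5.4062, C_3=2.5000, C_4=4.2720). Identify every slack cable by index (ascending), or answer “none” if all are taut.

cable 1: √((2.0000)²+(-1.5000)²)=2.5000, C_1=2.9016: slack
cable 2: √((-1.0000)²+(4.5000)²)=4.6098, C_2=5.4062: slack
cable 3: √((2.0000)²+(1.5000)²)=2.5000, C_3=2.5000: taut
cable 4: √((-4.0000)²+(-1.5000)²)=4.2720, C_4=4.2720: taut

1, 2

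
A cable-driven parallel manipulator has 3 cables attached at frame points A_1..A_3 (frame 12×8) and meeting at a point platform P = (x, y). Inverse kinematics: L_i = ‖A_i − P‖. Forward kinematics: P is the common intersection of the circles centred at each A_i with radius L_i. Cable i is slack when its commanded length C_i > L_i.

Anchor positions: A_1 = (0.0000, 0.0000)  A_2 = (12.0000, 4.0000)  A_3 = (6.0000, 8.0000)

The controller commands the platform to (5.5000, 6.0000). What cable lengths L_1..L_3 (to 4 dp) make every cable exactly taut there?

L_1 = √((0.0000−5.5000)² + (0.0000−6.0000)²) = 8.1394
L_2 = √((12.0000−5.5000)² + (4.0000−6.0000)²) = 6.8007
L_3 = √((6.0000−5.5000)² + (8.0000−6.0000)²) = 2.0616

(8.1394, 6.8007, 2.0616)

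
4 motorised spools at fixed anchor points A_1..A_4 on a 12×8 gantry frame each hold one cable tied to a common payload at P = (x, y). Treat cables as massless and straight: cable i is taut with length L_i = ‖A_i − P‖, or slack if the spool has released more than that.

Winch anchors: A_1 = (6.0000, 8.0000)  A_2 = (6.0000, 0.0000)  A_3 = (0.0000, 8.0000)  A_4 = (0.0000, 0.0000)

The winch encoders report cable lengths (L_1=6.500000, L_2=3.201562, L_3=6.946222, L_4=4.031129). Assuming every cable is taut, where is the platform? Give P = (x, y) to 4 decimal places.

expand ‖A_i−P‖²=L_i² and subtract eq 1 (k_i ≔ ‖A_i‖²−L_i²)
k_1 = 36.0000+64.0000−42.2500 = 57.7500
eq1−eq2 → [0.0000  16.0000]·P = 32.0000
eq1−eq3 → [12.0000  0.0000]·P = 42.0000
eq1−eq4 → [12.0000  16.0000]·P = 74.0000
2×2 solve → P = (3.5000, 2.0000)
check cable 4: ‖A_4−P‖² = 16.2500 ≈ L_4² = 16.2500 ✓

(3.5000, 2.0000)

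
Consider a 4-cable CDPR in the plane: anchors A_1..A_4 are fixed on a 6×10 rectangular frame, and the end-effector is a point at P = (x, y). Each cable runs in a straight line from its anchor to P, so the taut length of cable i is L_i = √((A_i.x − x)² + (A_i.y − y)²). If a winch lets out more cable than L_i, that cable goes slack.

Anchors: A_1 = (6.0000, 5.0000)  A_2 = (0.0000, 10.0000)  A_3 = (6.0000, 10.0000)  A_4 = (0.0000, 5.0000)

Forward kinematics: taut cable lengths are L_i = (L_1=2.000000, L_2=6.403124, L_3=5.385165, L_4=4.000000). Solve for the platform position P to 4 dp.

(4.0000, 5.0000)

each cable: (A_i−P)·(A_i−P) = L_i²; let q_i = ‖A_i‖²−L_i²
q_1 = 36.0000+25.0000−4.0000 = 57.0000
row 1: 12.0000x − 10.0000y = -2.0000  (q_2=59.0000)
row 2: 0.0000x − 10.0000y = -50.0000  (q_3=107.0000)
row 3: 12.0000x + 0.0000y = 48.0000  (q_4=9.0000)
Cramer on rows 1–2 → x = 4.0000, y = 5.0000
check cable 4: ‖A_4−P‖² = 16.0000 ≈ L_4² = 16.0000 ✓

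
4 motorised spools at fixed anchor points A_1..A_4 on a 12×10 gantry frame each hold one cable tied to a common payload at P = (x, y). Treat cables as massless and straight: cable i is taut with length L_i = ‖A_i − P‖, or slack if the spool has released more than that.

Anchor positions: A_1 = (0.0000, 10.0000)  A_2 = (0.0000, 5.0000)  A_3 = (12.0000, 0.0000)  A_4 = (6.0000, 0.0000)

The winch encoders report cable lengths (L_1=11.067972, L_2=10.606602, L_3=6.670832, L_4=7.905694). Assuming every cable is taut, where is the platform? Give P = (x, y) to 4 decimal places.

each cable: (A_i−P)·(A_i−P) = L_i²; let k_i = ‖A_i‖²−L_i²
k_1 = 0.0000+100.0000−122.5000 = -22.5000
row 1: 0.0000x + 10.0000y = 65.0000  (k_2=-87.5000)
row 2: -24.0000x + 20.0000y = -122.0000  (k_3=99.5000)
row 3: -12.0000x + 20.0000y = 4.0000  (k_4=-26.5000)
Cramer on rows 1–2 → x = 10.5000, y = 6.5000
check cable 4: ‖A_4−P‖² = 62.5000 ≈ L_4² = 62.5000 ✓

(10.5000, 6.5000)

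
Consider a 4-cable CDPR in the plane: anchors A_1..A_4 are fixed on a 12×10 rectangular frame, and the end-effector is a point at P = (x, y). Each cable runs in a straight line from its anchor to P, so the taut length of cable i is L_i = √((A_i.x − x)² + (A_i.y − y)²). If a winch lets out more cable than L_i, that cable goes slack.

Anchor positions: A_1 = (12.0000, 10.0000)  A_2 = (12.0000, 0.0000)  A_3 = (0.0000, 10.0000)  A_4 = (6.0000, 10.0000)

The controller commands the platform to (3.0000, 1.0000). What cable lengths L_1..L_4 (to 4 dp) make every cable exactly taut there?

cable 1: Δx=9.0000, Δy=9.0000; L_1 = √(Δx²+Δy²) = 12.7279
cable 2: Δx=9.0000, Δy=-1.0000; L_2 = √(Δx²+Δy²) = 9.0554
cable 3: Δx=-3.0000, Δy=9.0000; L_3 = √(Δx²+Δy²) = 9.4868
cable 4: Δx=3.0000, Δy=9.0000; L_4 = √(Δx²+Δy²) = 9.4868

(12.7279, 9.0554, 9.4868, 9.4868)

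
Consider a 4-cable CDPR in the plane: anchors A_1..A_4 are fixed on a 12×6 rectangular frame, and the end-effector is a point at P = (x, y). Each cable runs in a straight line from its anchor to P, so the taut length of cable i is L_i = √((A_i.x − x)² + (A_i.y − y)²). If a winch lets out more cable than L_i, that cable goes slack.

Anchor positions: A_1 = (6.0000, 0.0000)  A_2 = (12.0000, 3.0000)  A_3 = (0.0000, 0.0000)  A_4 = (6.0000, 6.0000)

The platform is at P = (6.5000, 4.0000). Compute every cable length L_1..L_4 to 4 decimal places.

L_1: Δ = A_1−P = (-0.5000, -4.0000) → ‖Δ‖ = √16.2500 = 4.0311
L_2: Δ = A_2−P = (5.5000, -1.0000) → ‖Δ‖ = √31.2500 = 5.5902
L_3: Δ = A_3−P = (-6.5000, -4.0000) → ‖Δ‖ = √58.2500 = 7.6322
L_4: Δ = A_4−P = (-0.5000, 2.0000) → ‖Δ‖ = √4.2500 = 2.0616

(4.0311, 5.5902, 7.6322, 2.0616)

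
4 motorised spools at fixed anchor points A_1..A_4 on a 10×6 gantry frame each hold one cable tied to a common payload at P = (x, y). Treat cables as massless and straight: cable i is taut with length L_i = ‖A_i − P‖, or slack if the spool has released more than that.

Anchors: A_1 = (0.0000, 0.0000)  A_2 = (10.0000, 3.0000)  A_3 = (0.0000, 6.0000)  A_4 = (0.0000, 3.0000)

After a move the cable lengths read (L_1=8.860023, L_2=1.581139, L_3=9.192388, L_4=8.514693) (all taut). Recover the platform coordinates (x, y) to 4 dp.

circle eqns → linear via eq_j − eq_1; set c_j = A_j·A_j − L_j²
c_1 = 0.0000+0.0000−78.5000 = -78.5000
-20.0000·x − 6.0000·y = c_1−c_2 = -185.0000
0.0000·x − 12.0000·y = c_1−c_3 = -30.0000
0.0000·x − 6.0000·y = c_1−c_4 = -15.0000
solve first two rows → x=8.5000, y=2.5000
check cable 4: ‖A_4−P‖² = 72.5000 ≈ L_4² = 72.5000 ✓

(8.5000, 2.5000)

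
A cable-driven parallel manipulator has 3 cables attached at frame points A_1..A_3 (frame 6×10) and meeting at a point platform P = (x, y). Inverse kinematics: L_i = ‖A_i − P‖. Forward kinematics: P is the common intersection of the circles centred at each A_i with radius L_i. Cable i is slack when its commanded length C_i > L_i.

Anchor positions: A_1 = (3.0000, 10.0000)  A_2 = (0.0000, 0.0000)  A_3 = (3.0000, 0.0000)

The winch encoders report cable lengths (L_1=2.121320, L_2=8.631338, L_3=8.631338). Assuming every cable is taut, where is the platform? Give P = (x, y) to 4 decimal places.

(1.5000, 8.5000)

each cable: (A_i−P)·(A_i−P) = L_i²; let k_i = ‖A_i‖²−L_i²
k_1 = 9.0000+100.0000−4.5000 = 104.5000
row 1: 6.0000x + 20.0000y = 179.0000  (k_2=-74.5000)
row 2: 0.0000x + 20.0000y = 170.0000  (k_3=-65.5000)
Cramer on rows 1–2 → x = 1.5000, y = 8.5000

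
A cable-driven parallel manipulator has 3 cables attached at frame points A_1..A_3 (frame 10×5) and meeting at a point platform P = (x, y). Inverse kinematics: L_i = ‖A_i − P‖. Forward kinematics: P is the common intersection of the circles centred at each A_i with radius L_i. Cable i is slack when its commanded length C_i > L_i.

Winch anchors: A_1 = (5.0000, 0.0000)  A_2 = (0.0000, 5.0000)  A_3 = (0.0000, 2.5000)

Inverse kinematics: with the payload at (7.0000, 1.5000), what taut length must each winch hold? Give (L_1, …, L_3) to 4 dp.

L_1 = √((5.0000−7.0000)² + (0.0000−1.5000)²) = 2.5000
L_2 = √((0.0000−7.0000)² + (5.0000−1.5000)²) = 7.8262
L_3 = √((0.0000−7.0000)² + (2.5000−1.5000)²) = 7.0711

(2.5000, 7.8262, 7.0711)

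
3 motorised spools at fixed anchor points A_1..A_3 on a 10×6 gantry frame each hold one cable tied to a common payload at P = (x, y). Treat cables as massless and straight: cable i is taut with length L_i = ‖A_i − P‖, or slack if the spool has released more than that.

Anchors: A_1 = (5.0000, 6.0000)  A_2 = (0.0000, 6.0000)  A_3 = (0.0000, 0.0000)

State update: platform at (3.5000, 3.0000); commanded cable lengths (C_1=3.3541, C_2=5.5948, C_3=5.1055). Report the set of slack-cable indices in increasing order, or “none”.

2, 3

i=1: geometric 3.3541 vs commanded 3.3541 ⇒ taut
i=2: geometric 4.6098 vs commanded 5.5948 ⇒ slack
i=3: geometric 4.6098 vs commanded 5.1055 ⇒ slack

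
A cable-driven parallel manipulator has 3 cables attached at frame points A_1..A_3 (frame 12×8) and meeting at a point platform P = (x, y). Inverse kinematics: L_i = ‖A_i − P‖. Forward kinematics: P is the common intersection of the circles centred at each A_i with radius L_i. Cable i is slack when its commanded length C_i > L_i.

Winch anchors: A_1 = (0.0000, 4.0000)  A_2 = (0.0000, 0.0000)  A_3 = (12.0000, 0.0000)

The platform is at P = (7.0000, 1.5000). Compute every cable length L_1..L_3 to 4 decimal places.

L_1 = √((0.0000−7.0000)² + (4.0000−1.5000)²) = 7.4330
L_2 = √((0.0000−7.0000)² + (0.0000−1.5000)²) = 7.1589
L_3 = √((12.0000−7.0000)² + (0.0000−1.5000)²) = 5.2202

(7.4330, 7.1589, 5.2202)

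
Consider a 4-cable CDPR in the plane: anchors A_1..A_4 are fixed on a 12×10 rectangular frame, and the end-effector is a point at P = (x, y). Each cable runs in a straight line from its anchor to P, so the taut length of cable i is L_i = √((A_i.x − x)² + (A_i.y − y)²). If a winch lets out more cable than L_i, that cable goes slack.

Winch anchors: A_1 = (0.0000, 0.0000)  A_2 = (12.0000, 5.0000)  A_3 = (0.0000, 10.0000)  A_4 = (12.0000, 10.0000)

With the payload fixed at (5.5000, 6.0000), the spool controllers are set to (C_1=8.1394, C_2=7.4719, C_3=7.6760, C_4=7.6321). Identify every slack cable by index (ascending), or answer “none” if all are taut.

cable 1: √((-5.5000)²+(-6.0000)²)=8.1394, C_1=8.1394: taut
cable 2: √((6.5000)²+(-1.0000)²)=6.5765, C_2=7.4719: slack
cable 3: √((-5.5000)²+(4.0000)²)=6.8007, C_3=7.6760: slack
cable 4: √((6.5000)²+(4.0000)²)=7.6322, C_4=7.6321: taut

2, 3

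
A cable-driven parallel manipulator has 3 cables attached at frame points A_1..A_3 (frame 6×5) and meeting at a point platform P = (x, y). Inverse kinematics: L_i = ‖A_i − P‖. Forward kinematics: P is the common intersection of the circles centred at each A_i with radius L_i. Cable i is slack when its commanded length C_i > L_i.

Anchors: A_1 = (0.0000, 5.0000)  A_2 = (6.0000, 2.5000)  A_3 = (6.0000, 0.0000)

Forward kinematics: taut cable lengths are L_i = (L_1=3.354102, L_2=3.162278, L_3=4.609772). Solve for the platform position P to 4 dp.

each cable: (A_i−P)·(A_i−P) = L_i²; let k_i = ‖A_i‖²−L_i²
k_1 = 0.0000+25.0000−11.2500 = 13.7500
row 1: -12.0000x + 5.0000y = -18.5000  (k_2=32.2500)
row 2: -12.0000x + 10.0000y = -1.0000  (k_3=14.7500)
Cramer on rows 1–2 → x = 3.0000, y = 3.5000

(3.0000, 3.5000)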